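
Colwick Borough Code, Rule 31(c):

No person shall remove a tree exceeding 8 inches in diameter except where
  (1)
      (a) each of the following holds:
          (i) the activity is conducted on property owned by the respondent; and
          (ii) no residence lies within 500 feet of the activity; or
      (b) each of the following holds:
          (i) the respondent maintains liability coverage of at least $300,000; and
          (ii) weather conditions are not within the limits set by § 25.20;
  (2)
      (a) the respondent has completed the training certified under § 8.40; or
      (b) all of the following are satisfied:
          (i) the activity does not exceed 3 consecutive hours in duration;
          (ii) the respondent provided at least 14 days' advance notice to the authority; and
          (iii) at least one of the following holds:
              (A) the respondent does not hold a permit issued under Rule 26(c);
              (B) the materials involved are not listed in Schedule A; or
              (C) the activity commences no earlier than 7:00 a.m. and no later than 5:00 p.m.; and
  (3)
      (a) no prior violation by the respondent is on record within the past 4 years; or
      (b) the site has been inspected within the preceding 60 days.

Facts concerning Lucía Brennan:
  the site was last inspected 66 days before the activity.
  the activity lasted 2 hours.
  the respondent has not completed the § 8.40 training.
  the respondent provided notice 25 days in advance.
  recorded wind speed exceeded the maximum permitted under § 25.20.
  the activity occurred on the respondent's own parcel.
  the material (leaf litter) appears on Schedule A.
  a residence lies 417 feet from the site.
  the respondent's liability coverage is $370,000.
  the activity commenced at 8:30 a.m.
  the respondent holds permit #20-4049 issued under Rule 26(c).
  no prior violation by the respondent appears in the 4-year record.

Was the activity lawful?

Yes — lawful.

(i) own property — met.
(ii) no residence in 500 ft — fails.
So (a) is not satisfied (T AND F).
(i) coverage ≥ $300,000 — satisfied.
(ii) not (weather ok) — met.
(b) = T AND T = true.
(1) = F OR T = true.
(a) training certified — not satisfied.
(i) ≤ 3 hrs duration — holds.
(ii) ≥14 days' notice — satisfied.
(A) not (holds permit) — fails.
(B) not (Schedule A material) — not satisfied.
(C) start within hours — holds.
(iii) = F OR F OR T = true.
So (b) is satisfied (T AND T AND T).
So (2) is satisfied (F OR T).
(a) no prior violation — holds.
(b) site inspected — not met.
So (3) is satisfied (T OR F).
Overall = T AND T AND T = true.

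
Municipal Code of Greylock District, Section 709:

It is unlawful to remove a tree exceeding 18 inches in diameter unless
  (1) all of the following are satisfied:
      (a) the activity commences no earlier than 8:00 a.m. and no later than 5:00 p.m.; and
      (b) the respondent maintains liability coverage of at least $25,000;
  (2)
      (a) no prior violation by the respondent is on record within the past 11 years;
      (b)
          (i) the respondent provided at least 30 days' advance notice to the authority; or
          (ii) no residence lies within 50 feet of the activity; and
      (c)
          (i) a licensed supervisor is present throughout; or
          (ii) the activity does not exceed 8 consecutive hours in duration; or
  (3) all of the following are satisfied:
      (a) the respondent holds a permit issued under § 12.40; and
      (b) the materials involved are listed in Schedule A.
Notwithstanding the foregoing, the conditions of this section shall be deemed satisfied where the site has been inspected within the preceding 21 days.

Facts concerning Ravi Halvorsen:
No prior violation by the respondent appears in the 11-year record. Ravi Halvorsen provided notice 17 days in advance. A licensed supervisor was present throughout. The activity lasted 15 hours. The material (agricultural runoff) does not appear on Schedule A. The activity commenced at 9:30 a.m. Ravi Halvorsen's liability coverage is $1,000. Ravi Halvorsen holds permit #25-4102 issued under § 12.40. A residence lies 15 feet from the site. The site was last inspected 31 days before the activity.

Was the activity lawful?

No — unlawful.

(a) start within hours — holds.
(b) coverage ≥ $25,000 — fails.
(1) = T AND F = false.
(a) no prior violation — met.
(i) ≥30 days' notice — not met.
(ii) no residence in 50 ft — not satisfied.
(b): F OR F → false.
(i) supervisor present — satisfied.
(ii) ≤ 8 hrs duration — not satisfied.
(c): T OR F → true.
(2): T AND F AND T → false.
(a) holds permit — satisfied.
(b) Schedule A material — not satisfied.
So (3) is not satisfied (T AND F).
Overall: F OR F OR F → false.
Exception (site inspected) — not satisfied.
Result: main false OR exception false → false.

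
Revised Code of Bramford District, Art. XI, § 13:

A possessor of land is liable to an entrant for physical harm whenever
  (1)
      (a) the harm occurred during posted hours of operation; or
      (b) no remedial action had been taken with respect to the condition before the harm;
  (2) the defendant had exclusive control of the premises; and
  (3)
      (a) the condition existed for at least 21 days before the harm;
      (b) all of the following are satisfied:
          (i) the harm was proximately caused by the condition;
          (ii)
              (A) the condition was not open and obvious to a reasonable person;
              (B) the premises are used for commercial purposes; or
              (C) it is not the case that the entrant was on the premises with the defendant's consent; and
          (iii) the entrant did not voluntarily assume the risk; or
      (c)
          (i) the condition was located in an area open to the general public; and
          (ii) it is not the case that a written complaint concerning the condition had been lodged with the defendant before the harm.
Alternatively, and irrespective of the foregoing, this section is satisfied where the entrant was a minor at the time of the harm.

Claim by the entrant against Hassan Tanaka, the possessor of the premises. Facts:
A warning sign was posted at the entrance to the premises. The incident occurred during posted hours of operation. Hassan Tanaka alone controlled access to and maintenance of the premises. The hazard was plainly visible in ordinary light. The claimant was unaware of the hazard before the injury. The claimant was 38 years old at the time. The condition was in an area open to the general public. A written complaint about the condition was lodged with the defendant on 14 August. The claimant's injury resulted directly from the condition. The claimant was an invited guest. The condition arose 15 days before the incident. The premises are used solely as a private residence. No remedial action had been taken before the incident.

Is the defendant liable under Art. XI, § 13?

(a) during posted hours — met.
(b) no remedial action — holds.
(1): T OR T → true.
(2) exclusive control — met.
(a) condition ≥21 days old — not met.
(i) proximate cause — holds.
(A) not open/obvious — fails.
(B) commercial use — not satisfied.
(C) not (consent to enter) — not met.
(ii): F OR F OR F → false.
(iii) no assumed risk — satisfied.
So (b) is not satisfied (T AND F AND T).
(i) public area — holds.
(ii) not (complaint lodged) — not met.
(c) = T AND F = false.
So (3) is not satisfied (F OR F OR F).
Overall = T AND T AND F = false.
Exception (entrant a minor) — not satisfied.
Result: main false OR exception false → false.

No — not liable.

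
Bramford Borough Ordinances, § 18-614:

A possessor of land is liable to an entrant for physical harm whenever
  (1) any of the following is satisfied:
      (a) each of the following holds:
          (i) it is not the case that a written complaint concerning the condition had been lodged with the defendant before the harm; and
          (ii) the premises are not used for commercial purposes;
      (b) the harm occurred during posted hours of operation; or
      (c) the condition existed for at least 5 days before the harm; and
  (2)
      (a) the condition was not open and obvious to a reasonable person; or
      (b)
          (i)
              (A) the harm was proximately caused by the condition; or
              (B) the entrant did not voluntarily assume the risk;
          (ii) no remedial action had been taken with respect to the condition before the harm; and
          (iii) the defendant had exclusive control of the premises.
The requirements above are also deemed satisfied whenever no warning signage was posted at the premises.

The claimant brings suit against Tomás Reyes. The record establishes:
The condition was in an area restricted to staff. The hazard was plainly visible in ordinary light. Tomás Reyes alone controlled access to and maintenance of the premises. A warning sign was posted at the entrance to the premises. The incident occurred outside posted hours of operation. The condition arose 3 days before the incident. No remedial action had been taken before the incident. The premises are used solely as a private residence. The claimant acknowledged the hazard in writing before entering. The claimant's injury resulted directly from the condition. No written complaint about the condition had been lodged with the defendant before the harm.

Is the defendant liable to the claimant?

Yes — liable.

(i) not (complaint lodged) — met.
(ii) not (commercial use) — met.
(a): T AND T → true.
(b) during posted hours — not met.
(c) condition ≥5 days old — not met.
So (1) is satisfied (T OR F OR F).
(a) not open/obvious — not satisfied.
(A) proximate cause — met.
(B) no assumed risk — fails.
So (i) is satisfied (T OR F).
(ii) no remedial action — satisfied.
(iii) exclusive control — holds.
(b) = T AND T AND T = true.
(2): F OR T → true.
Overall: T AND T → true.
Exception (no signage posted) — not satisfied.
Result: main true OR exception false → true.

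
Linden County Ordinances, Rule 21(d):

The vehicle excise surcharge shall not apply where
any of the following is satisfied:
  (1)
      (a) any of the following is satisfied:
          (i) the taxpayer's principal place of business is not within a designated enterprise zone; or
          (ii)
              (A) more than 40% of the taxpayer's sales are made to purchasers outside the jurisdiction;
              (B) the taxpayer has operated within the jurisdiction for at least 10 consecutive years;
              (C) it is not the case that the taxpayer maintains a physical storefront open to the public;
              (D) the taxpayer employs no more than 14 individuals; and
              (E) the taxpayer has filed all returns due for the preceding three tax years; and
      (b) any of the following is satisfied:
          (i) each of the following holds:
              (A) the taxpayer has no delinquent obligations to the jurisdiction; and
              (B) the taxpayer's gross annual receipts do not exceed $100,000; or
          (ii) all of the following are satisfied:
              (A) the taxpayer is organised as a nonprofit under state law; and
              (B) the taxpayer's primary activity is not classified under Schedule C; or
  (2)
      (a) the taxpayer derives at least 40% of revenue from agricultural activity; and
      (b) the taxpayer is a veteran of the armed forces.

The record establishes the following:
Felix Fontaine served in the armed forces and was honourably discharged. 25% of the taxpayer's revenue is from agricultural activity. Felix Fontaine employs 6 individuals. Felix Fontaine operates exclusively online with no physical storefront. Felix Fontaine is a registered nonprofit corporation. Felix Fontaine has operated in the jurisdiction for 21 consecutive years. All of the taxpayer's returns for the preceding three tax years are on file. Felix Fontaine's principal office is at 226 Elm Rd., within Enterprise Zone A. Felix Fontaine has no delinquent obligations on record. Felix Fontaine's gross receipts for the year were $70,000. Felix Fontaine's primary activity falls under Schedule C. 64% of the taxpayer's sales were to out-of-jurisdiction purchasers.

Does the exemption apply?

(i) not (in enterprise zone) — fails.
(A) >40% out-of-jur. sales — met.
(B) ≥ 10 yrs in jurisdiction — holds.
(C) not (has storefront) — holds.
(D) ≤ 14 employees — met.
(E) returns current — holds.
(ii) = T AND T AND T AND T AND T = true.
(a) = F OR T = true.
(A) no delinquency — satisfied.
(B) receipts ≤ $100,000 — holds.
So (i) is satisfied (T AND T).
(A) nonprofit — satisfied.
(B) not (Schedule C activity) — not satisfied.
So (ii) is not satisfied (T AND F).
(b): T OR F → true.
(1) = T AND T = true.
(a) ≥40% agricultural — fails.
(b) veteran — satisfied.
(2) = F AND T = false.
Overall = T OR F = true.

Yes — exempt.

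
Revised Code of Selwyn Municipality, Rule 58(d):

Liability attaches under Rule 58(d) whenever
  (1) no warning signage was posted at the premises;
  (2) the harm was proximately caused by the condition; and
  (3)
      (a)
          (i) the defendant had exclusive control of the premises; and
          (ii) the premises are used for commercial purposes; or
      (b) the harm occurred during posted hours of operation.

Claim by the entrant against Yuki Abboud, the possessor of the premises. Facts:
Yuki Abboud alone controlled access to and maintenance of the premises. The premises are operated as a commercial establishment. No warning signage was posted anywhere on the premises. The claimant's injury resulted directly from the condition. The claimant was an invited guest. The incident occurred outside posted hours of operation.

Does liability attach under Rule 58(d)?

(1) no signage posted — met.
(2) proximate cause — holds.
(i) exclusive control — satisfied.
(ii) commercial use — satisfied.
So (a) is satisfied (T AND T).
(b) during posted hours — not met.
So (3) is satisfied (T OR F).
Overall: T AND T AND T → true.

Yes — liable.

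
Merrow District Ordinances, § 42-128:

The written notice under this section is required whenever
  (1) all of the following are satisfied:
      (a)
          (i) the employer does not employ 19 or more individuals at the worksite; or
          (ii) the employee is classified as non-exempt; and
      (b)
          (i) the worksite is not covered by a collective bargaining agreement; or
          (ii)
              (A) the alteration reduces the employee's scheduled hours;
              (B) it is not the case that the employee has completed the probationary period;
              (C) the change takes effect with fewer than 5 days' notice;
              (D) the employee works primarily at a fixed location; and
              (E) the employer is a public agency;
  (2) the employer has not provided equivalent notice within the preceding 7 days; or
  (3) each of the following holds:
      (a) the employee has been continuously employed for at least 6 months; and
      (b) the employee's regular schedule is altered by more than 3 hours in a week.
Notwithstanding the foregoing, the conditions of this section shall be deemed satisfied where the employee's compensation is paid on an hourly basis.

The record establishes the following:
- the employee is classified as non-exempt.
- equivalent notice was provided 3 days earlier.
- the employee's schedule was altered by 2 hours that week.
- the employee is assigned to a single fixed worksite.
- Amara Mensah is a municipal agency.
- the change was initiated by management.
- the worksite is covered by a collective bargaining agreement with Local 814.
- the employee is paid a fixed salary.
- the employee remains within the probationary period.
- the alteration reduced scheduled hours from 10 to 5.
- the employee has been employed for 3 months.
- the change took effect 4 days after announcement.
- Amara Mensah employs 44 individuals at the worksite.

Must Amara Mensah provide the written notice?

(i) not (≥ 19 at site) — not met.
(ii) non-exempt — met.
(a): F OR T → true.
(i) no CBA — fails.
(A) hours reduced — holds.
(B) not (past probation) — holds.
(C) < 5 days' notice — holds.
(D) fixed location — satisfied.
(E) public agency — holds.
So (ii) is satisfied (T AND T AND T AND T AND T).
So (b) is satisfied (F OR T).
So (1) is satisfied (T AND T).
(2) no recent notice — fails.
(a) tenure ≥ 6 mo. — not satisfied.
(b) schedule shift > 3h — fails.
(3): F AND F → false.
Overall: T OR F OR F → true.
Exception (hourly-paid) — not satisfied.
Result: main true OR exception false → true.

Yes — required.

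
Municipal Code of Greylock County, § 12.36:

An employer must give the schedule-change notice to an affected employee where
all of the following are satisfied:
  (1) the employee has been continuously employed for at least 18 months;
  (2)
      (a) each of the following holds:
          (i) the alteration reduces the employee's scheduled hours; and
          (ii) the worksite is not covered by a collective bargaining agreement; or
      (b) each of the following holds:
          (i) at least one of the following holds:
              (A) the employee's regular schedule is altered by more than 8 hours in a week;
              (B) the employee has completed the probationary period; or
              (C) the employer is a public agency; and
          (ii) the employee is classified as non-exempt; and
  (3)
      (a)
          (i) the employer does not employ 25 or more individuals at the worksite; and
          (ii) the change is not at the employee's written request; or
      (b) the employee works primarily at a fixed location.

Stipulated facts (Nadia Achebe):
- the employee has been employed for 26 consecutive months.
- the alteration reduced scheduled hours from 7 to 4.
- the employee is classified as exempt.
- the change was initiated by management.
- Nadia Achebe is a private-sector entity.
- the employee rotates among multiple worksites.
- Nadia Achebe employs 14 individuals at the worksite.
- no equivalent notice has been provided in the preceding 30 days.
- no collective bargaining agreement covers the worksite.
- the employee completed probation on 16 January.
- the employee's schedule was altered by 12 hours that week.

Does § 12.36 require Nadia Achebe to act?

(1) tenure ≥ 18 mo. — satisfied.
(i) hours reduced — holds.
(ii) no CBA — satisfied.
(a) = T AND T = true.
(A) schedule shift > 8h — met.
(B) past probation — satisfied.
(C) public agency — not met.
So (i) is satisfied (T OR T OR F).
(ii) non-exempt — not met.
So (b) is not satisfied (T AND F).
So (2) is satisfied (T OR F).
(i) not (≥ 25 at site) — holds.
(ii) not employee-requested — holds.
So (a) is satisfied (T AND T).
(b) fixed location — not satisfied.
So (3) is satisfied (T OR F).
Overall = T AND T AND T = true.

Yes — required.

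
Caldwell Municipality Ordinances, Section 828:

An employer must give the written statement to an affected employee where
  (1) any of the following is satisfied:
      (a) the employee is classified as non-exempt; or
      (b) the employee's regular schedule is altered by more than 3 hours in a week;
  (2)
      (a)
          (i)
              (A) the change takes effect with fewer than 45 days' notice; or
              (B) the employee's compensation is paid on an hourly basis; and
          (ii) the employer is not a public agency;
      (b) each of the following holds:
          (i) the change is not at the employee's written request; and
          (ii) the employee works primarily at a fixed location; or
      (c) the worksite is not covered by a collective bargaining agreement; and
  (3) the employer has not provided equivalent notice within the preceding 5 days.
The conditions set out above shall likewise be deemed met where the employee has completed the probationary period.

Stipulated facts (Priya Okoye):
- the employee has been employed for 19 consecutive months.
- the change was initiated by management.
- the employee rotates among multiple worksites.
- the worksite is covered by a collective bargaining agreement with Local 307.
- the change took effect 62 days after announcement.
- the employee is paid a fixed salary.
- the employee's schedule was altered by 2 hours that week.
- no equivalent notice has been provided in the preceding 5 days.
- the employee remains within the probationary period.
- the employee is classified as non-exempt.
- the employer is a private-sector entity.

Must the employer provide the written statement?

No — not required.

(a) non-exempt — satisfied.
(b) schedule shift > 3h — not met.
(1) = T OR F = true.
(A) < 45 days' notice — not satisfied.
(B) hourly-paid — not met.
(i) = F OR F = false.
(ii) not (public agency) — met.
So (a) is not satisfied (F AND T).
(i) not employee-requested — holds.
(ii) fixed location — not met.
(b): T AND F → false.
(c) no CBA — not met.
So (2) is not satisfied (F OR F OR F).
(3) no recent notice — holds.
Overall = T AND F AND T = false.
Exception (past probation) — not satisfied.
Result: main false OR exception false → false.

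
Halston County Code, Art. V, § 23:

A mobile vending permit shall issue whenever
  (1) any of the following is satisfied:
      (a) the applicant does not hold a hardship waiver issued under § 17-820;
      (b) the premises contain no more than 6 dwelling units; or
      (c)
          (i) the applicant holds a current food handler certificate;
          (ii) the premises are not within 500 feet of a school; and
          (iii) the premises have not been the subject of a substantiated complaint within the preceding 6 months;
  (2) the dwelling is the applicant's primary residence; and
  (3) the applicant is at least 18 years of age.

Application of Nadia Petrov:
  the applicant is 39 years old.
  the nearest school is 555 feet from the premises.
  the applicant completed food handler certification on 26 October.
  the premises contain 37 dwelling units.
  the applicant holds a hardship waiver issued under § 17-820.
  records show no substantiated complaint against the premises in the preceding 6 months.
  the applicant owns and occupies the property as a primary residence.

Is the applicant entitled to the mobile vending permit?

(a) not (hardship waiver) — not satisfied.
(b) ≤ 6 units — not satisfied.
(i) food handler cert. — holds.
(ii) ≥500 ft from school — met.
(iii) no complaint in 6 mo. — met.
(c) = T AND T AND T = true.
So (1) is satisfied (F OR F OR T).
(2) primary residence — satisfied.
(3) age ≥ 18 — met.
Overall = T AND T AND T = true.

Yes — granted.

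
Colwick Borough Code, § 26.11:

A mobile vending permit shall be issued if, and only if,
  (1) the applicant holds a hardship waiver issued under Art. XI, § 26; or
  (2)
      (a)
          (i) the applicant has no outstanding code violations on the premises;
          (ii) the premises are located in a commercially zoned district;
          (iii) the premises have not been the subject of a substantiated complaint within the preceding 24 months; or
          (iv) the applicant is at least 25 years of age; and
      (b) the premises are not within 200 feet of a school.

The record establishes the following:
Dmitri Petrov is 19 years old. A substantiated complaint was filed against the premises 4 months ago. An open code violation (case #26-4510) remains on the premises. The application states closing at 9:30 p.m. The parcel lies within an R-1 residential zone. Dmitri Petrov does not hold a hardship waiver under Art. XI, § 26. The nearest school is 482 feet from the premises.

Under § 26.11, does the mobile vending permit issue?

No — denied.

(1) hardship waiver — fails.
(i) no code violations — fails.
(ii) commercially zoned — not met.
(iii) no complaint in 24 mo. — not satisfied.
(iv) age ≥ 25 — not met.
(a): F OR F OR F OR F → false.
(b) ≥200 ft from school — met.
So (2) is not satisfied (F AND T).
So Overall is not satisfied (F OR F).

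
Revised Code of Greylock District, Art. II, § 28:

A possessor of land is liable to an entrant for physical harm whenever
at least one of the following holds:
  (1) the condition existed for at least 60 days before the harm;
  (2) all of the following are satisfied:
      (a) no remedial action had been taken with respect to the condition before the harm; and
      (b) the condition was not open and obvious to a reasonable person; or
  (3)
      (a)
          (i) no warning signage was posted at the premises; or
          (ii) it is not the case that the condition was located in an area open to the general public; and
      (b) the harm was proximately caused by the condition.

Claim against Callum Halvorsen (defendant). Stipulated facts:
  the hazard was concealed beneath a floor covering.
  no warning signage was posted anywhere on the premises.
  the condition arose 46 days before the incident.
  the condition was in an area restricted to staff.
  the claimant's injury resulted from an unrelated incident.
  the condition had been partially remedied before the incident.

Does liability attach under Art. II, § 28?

(1) condition ≥60 days old — not met.
(a) no remedial action — not met.
(b) not open/obvious — met.
So (2) is not satisfied (F AND T).
(i) no signage posted — holds.
(ii) not (public area) — satisfied.
(a) = T OR T = true.
(b) proximate cause — not satisfied.
So (3) is not satisfied (T AND F).
Overall: F OR F OR F → false.

No — not liable.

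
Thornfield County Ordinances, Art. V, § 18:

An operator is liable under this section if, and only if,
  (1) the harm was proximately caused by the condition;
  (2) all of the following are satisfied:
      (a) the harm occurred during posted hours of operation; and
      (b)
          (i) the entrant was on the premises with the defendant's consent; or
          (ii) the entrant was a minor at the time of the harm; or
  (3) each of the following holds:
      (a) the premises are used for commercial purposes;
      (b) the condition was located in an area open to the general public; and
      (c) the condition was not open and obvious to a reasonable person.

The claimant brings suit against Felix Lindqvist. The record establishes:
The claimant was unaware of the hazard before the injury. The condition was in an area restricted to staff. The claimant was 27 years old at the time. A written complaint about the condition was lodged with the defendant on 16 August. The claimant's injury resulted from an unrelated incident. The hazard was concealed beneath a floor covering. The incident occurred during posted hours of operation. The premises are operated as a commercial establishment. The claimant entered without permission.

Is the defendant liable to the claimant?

(1) proximate cause — fails.
(a) during posted hours — met.
(i) consent to enter — fails.
(ii) entrant a minor — not satisfied.
So (b) is not satisfied (F OR F).
(2): T AND F → false.
(a) commercial use — holds.
(b) public area — not satisfied.
(c) not open/obvious — satisfied.
(3) = T AND F AND T = false.
Overall = F OR F OR F = false.

No — not liable.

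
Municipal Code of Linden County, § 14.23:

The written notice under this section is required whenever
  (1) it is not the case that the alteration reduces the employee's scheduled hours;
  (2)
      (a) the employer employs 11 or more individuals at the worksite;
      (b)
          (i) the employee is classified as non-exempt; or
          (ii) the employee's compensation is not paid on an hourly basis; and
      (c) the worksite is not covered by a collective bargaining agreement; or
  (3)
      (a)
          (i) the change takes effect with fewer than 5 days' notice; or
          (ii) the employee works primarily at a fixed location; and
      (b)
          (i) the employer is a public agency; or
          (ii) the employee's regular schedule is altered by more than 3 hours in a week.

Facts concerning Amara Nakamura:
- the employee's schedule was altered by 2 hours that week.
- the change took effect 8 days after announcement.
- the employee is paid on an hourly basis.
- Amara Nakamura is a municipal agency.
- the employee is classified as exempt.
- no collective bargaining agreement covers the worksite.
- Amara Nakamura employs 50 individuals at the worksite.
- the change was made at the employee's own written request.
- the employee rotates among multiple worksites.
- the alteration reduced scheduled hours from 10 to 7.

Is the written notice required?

No — not required.

(1) not (hours reduced) — fails.
(a) ≥ 11 at site — satisfied.
(i) non-exempt — not met.
(ii) not (hourly-paid) — fails.
So (b) is not satisfied (F OR F).
(c) no CBA — met.
So (2) is not satisfied (T AND F AND T).
(i) < 5 days' notice — not satisfied.
(ii) fixed location — fails.
(a) = F OR F = false.
(i) public agency — satisfied.
(ii) schedule shift > 3h — not satisfied.
(b): T OR F → true.
So (3) is not satisfied (F AND T).
Overall = F OR F OR F = false.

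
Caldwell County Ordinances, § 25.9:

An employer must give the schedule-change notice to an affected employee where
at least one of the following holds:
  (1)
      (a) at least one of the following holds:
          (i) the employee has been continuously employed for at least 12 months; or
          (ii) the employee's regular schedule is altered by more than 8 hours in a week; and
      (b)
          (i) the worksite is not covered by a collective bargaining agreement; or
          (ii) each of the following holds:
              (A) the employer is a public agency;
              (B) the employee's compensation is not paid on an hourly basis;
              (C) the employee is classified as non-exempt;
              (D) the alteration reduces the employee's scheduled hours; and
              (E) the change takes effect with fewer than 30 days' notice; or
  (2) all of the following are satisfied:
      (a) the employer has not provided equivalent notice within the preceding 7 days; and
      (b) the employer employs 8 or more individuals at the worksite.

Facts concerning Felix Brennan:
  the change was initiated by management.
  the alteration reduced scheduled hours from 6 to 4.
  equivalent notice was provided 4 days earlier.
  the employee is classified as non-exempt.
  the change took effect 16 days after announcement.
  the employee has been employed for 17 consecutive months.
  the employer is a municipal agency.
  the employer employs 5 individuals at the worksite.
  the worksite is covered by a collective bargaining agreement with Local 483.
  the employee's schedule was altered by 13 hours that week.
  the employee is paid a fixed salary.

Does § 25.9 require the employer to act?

Yes — required.

(i) tenure ≥ 12 mo. — holds.
(ii) schedule shift > 8h — satisfied.
(a): T OR T → true.
(i) no CBA — fails.
(A) public agency — met.
(B) not (hourly-paid) — holds.
(C) non-exempt — satisfied.
(D) hours reduced — satisfied.
(E) < 30 days' notice — met.
(ii) = T AND T AND T AND T AND T = true.
So (b) is satisfied (F OR T).
(1) = T AND T = true.
(a) no recent notice — not met.
(b) ≥ 8 at site — fails.
(2): F AND F → false.
Overall: T OR F → true.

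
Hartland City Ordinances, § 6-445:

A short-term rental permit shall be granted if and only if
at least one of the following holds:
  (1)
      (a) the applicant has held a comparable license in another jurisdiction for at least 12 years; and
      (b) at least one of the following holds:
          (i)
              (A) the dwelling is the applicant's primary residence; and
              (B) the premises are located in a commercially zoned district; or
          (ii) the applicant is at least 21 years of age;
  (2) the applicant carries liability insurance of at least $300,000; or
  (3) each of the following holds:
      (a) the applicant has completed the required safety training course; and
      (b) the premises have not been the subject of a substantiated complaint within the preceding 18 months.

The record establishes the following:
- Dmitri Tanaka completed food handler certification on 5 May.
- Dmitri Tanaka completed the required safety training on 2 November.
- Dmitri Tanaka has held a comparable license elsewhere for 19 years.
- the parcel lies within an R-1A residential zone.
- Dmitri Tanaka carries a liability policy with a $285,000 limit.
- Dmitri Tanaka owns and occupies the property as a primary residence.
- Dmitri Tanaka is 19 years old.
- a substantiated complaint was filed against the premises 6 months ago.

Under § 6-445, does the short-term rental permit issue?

No — denied.

(a) prior license ≥ 12 yr — satisfied.
(A) primary residence — satisfied.
(B) commercially zoned — not met.
(i) = T AND F = false.
(ii) age ≥ 21 — not satisfied.
(b): F OR F → false.
(1): T AND F → false.
(2) insurance ≥ $300,000 — not satisfied.
(a) safety training — met.
(b) no complaint in 18 mo. — not met.
So (3) is not satisfied (T AND F).
So Overall is not satisfied (F OR F OR F).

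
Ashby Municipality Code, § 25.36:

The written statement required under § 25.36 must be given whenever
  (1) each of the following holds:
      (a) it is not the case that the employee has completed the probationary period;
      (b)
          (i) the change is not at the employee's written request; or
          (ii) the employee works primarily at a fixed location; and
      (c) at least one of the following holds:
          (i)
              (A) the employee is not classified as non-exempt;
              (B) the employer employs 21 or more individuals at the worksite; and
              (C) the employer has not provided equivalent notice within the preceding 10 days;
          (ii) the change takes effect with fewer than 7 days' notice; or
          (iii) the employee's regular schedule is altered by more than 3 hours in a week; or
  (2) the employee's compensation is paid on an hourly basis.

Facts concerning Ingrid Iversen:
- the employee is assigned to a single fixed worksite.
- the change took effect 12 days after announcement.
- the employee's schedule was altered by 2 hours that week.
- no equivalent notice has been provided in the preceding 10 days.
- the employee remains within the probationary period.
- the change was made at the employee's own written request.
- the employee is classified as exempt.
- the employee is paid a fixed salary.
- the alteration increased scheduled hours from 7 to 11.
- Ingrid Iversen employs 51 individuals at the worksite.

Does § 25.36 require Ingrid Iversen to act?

(a) not (past probation) — holds.
(i) not employee-requested — fails.
(ii) fixed location — met.
(b): F OR T → true.
(A) not (non-exempt) — met.
(B) ≥ 21 at site — holds.
(C) no recent notice — holds.
So (i) is satisfied (T AND T AND T).
(ii) < 7 days' notice — not satisfied.
(iii) schedule shift > 3h — fails.
So (c) is satisfied (T OR F OR F).
So (1) is satisfied (T AND T AND T).
(2) hourly-paid — fails.
Overall: T OR F → true.

Yes — required.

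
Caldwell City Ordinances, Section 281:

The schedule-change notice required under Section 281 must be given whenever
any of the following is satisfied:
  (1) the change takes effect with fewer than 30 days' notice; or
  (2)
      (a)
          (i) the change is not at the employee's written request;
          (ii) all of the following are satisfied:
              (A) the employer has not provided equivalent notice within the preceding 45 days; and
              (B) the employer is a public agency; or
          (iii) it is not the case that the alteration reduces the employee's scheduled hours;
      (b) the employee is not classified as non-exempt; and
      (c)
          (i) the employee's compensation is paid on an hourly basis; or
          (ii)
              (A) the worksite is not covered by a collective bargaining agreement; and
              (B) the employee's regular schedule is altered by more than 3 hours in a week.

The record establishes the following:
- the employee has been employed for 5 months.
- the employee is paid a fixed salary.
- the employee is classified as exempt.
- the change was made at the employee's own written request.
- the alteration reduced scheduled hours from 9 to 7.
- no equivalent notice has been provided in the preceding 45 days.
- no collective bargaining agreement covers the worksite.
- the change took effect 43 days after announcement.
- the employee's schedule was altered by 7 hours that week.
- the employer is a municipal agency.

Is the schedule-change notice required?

(1) < 30 days' notice — not met.
(i) not employee-requested — fails.
(A) no recent notice — met.
(B) public agency — holds.
(ii) = T AND T = true.
(iii) not (hours reduced) — not met.
(a) = F OR T OR F = true.
(b) not (non-exempt) — met.
(i) hourly-paid — not met.
(A) no CBA — holds.
(B) schedule shift > 3h — holds.
(ii): T AND T → true.
(c) = F OR T = true.
So (2) is satisfied (T AND T AND T).
So Overall is satisfied (F OR T).

Yes — required.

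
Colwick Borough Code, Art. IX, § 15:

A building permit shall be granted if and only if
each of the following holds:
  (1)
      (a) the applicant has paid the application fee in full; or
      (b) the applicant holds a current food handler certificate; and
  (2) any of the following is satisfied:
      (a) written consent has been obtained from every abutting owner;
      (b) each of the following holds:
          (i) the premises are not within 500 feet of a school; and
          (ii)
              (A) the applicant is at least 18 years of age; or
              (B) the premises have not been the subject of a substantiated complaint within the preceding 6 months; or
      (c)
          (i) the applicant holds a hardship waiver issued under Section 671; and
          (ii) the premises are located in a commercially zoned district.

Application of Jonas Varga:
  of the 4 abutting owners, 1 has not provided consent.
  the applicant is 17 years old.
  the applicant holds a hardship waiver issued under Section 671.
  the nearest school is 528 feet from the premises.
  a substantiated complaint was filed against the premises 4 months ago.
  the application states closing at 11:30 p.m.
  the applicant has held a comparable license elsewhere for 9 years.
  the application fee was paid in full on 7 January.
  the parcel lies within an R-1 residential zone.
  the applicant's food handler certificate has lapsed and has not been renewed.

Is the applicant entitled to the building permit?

No — denied.

(a) fee paid — met.
(b) food handler cert. — not satisfied.
(1): T OR F → true.
(a) all abutters consent — not met.
(i) ≥500 ft from school — met.
(A) age ≥ 18 — fails.
(B) no complaint in 6 mo. — fails.
(ii): F OR F → false.
(b): T AND F → false.
(i) hardship waiver — met.
(ii) commercially zoned — not met.
So (c) is not satisfied (T AND F).
(2) = F OR F OR F = false.
Overall = T AND F = false.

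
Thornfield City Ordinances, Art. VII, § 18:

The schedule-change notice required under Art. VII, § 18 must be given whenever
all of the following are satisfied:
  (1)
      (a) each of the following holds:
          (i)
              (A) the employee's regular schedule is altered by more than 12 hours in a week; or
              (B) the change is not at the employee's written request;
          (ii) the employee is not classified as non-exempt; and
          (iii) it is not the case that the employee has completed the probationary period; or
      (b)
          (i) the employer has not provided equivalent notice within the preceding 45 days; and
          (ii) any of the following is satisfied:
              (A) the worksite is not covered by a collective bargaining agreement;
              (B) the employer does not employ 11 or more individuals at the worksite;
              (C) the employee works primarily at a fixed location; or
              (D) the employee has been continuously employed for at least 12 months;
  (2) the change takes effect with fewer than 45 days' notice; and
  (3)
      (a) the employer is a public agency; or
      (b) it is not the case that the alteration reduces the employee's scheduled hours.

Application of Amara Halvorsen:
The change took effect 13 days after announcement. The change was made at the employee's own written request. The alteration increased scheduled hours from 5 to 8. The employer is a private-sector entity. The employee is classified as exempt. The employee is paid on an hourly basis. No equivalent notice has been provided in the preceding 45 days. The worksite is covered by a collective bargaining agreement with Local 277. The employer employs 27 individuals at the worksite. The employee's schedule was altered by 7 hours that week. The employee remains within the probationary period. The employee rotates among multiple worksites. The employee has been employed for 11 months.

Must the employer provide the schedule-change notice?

No — not required.

(A) schedule shift > 12h — fails.
(B) not employee-requested — not satisfied.
So (i) is not satisfied (F OR F).
(ii) not (non-exempt) — met.
(iii) not (past probation) — satisfied.
(a): F AND T AND T → false.
(i) no recent notice — met.
(A) no CBA — fails.
(B) not (≥ 11 at site) — fails.
(C) fixed location — not met.
(D) tenure ≥ 12 mo. — fails.
So (ii) is not satisfied (F OR F OR F OR F).
(b): T AND F → false.
So (1) is not satisfied (F OR F).
(2) < 45 days' notice — satisfied.
(a) public agency — not satisfied.
(b) not (hours reduced) — satisfied.
So (3) is satisfied (F OR T).
Overall: F AND T AND T → false.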